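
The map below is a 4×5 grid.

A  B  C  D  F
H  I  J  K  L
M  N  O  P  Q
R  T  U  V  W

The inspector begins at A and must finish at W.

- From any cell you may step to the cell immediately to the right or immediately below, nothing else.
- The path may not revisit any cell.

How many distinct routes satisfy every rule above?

A right/down-only route from A to W makes exactly 3 down-moves and 4 right-moves in some order.
With no other constraints that would be C(7,3) = 35 routes.
That gives 35 routes.

35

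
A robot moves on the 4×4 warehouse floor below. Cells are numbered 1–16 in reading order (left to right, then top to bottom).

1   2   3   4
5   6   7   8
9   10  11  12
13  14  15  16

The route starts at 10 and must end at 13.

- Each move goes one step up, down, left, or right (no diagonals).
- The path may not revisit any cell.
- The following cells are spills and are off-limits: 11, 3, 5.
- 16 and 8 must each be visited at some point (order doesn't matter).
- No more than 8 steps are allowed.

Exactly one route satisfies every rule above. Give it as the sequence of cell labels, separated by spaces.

10 6 7 8 12 16 15 14 13

Any route must reach 16 and 8 and still end at 13 within 8 moves, so the order of the required stops is forced.
Route from 10: up to 6, 2× right (reaching 8), 2× down (reaching 16), 3× left (reaching 13) — 8 moves in all.
Check: all required cells visited; 8 ≤ 8 moves.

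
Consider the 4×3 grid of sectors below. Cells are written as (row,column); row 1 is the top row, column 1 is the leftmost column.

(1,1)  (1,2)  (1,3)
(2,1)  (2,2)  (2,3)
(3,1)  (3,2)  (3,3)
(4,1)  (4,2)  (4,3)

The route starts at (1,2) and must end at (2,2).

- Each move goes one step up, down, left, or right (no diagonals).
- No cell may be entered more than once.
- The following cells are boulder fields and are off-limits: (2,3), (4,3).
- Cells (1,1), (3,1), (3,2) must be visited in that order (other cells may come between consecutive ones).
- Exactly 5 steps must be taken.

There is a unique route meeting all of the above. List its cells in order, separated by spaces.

(1,2) (1,1) (2,1) (3,1) (3,2) (2,2)

The waypoints must appear in the order (1,1), (3,1), (3,2), with no cell reused.
Route from (1,2): left to (1,1), 2× down (reaching (3,1)), right to (3,2), up to (2,2) — 5 moves in all.
Check: order respected ((1,1) at step 1, (3,1) at step 3, (3,2) at step 4); 5 moves as required.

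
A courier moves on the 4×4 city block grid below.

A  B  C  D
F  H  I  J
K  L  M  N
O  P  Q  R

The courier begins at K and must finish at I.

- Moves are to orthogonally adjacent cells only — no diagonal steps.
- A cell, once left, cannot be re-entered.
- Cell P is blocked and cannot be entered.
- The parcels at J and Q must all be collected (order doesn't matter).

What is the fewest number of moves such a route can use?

Any route passes through J and Q in some order between K and I. Summing Manhattan distances along each leg and taking the cheapest ordering (K → Q → J → I) gives a lower bound of 3 + 3 + 1 = 7 moves.
A route of 7 moves achieves this: K → L → M → Q → R → N → J → I.
Since 7 matches the lower bound, it is optimal.

7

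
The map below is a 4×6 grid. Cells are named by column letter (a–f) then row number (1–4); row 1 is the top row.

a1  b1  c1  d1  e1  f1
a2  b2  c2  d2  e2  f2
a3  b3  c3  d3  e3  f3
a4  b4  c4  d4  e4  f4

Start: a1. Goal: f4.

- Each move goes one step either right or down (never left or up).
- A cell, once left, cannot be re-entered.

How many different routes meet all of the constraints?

A right/down-only route from a1 to f4 makes exactly 3 down-moves and 5 right-moves in some order.
With no other constraints that would be C(8,3) = 56 routes.
That gives 56 routes.

56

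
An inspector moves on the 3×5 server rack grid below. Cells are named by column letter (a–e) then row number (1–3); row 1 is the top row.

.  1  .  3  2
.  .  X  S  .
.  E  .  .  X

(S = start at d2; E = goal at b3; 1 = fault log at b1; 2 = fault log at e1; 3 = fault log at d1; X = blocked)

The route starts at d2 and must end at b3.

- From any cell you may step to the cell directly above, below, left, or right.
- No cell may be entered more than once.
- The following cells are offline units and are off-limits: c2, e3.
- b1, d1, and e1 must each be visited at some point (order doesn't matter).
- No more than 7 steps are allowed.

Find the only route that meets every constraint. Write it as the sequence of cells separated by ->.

Any route must reach b1, d1, and e1 and still end at b3 within 7 moves, so the order of the required stops is forced.
Route from d2: right to e2, up to e1, 3× left (reaching b1), 2× down (reaching b3) — 7 moves in all.
Check: all required cells visited; 7 ≤ 7 moves.

d2 -> e2 -> e1 -> d1 -> c1 -> b1 -> b2 -> b3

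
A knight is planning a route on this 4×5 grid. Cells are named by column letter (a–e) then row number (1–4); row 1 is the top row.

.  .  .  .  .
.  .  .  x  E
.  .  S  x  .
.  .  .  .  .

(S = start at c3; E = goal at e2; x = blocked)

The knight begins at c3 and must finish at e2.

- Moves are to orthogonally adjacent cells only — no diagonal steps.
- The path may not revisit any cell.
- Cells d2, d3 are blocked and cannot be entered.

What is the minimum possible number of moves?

The Manhattan distance from c3 to e2 is |3−2| + |3−5| = 3, so at least 3 moves are needed.
That bound ignores the blocked cells. Measuring each leg by the fewest moves that actually steer around them (c3→e2: 5) raises the lower bound to 5.
A route of 5 moves exists: c3 → c2 → c1 → d1 → e1 → e2.
Since 5 matches that lower bound, it is optimal.

5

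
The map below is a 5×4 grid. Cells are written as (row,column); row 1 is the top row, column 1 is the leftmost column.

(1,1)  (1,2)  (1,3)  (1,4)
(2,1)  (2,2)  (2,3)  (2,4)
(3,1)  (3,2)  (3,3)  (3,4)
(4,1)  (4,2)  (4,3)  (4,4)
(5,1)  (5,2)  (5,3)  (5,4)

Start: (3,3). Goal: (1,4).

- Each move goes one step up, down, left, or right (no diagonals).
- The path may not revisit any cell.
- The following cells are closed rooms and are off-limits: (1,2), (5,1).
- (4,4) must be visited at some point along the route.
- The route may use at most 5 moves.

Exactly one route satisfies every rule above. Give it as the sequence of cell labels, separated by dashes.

(3,3) - (4,3) - (4,4) - (3,4) - (2,4) - (1,4)

The 5-move cap with required stops at (4,4) leaves no slack for detours.
Route from (3,3): down 1 to (4,3), right 1 to (4,4), up 3 to (1,4) — 5 moves in all.
Check: all required cells visited; 5 ≤ 5 moves.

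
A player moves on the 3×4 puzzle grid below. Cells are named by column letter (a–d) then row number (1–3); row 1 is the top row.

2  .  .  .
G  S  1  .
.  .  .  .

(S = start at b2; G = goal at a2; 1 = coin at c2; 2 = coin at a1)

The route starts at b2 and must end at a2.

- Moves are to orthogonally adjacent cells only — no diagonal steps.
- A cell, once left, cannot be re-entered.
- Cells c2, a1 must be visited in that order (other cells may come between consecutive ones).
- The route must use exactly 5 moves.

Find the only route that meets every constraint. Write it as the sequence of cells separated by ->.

b2 -> c2 -> c1 -> b1 -> a1 -> a2

The waypoints must appear in the order c2, a1, with no cell reused.
Route from b2: right 1 to c2, up 1 to c1, left 2 to a1, down 1 to a2 — 5 moves in all.
Check: order respected (1 at step 1, 2 at step 4); 5 moves as required.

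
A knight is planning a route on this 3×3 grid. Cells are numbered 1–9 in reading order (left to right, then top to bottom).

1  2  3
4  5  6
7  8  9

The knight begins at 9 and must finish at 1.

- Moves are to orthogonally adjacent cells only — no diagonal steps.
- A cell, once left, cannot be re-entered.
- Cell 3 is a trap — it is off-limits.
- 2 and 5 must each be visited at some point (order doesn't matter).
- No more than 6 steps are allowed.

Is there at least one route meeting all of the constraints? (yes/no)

yes

One route that works: 9 → 6 → 5 → 2 → 1.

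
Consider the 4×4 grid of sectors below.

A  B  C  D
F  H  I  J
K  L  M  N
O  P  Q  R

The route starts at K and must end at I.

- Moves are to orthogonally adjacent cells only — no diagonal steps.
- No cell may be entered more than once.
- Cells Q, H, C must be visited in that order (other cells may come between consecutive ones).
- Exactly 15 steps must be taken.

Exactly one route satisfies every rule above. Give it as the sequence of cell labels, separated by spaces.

K O P Q R N M L H F A B C D J I

The waypoints must appear in the order Q, H, C, with no cell reused.
Route from K: down 1 to O, right 3 to R, up 1 to N, left 2 to L, up 1 to H, left 1 to F, up 1 to A, right 3 to D, down 1 to J, left 1 to I — 15 moves in all.
Check: order respected (Q at step 3, H at step 8, C at step 12); 15 moves as required.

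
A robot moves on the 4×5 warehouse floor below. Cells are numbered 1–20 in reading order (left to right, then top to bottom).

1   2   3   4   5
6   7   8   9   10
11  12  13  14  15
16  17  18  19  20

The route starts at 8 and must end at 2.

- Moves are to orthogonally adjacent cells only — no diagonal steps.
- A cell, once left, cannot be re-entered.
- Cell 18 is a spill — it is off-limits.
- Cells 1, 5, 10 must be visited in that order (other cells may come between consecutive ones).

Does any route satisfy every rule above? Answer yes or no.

Ignoring the required order, 15 revisit-free routes from 8 to 2 pass through all of 1, 5, and 10; the waypoint orders that occur are 5 → 10 → 1 (15) — never 1 → 5 → 10.

no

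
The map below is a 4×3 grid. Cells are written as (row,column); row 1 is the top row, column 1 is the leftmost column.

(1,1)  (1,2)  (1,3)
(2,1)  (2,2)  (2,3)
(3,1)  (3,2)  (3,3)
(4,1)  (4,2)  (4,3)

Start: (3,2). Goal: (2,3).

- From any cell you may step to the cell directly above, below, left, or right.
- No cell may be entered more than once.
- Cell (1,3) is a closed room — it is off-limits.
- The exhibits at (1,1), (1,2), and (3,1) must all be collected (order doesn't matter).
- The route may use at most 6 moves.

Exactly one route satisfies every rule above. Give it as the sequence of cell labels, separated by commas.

The budget equals the shortest possible length, so every move has to be on a shortest route through the required cells.
Route from (3,2): left to (3,1), 2× up (reaching (1,1)), right to (1,2), down to (2,2), right to (2,3) — 6 moves in all.
Check: all required cells visited; 6 ≤ 6 moves.

(3,2), (3,1), (2,1), (1,1), (1,2), (2,2), (2,3)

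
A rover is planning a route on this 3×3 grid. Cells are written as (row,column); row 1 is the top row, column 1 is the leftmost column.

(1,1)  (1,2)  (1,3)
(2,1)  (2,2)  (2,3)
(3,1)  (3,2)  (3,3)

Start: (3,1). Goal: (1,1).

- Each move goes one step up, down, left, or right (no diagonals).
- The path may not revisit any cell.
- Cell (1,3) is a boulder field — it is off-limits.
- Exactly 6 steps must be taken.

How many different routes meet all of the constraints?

2

Need simple routes of exactly 6 moves from (3,1) to (1,1) (Manhattan distance 2, so 2 moves are spent on a detour and 2 undoing it).
Enumerating: (3,1) (3,2) (3,3) (2,3) (2,2) (1,2) (1,1) | (3,1) (3,2) (3,3) (2,3) (2,2) (2,1) (1,1).
That gives 2 routes.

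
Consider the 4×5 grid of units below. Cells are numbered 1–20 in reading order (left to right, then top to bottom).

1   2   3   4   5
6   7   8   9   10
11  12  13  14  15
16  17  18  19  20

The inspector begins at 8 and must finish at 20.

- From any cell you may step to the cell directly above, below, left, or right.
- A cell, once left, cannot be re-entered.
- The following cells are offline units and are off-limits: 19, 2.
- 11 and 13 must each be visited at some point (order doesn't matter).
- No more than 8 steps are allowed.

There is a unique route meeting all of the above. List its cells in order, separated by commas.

8, 7, 6, 11, 12, 13, 14, 15, 20

Any route must reach 11 and 13 and still end at 20 within 8 moves, so the order of the required stops is forced.
Route from 8: left 2 to 6, down 1 to 11, right 4 to 15, down 1 to 20 — 8 moves in all.
Check: all required cells visited; 8 ≤ 8 moves.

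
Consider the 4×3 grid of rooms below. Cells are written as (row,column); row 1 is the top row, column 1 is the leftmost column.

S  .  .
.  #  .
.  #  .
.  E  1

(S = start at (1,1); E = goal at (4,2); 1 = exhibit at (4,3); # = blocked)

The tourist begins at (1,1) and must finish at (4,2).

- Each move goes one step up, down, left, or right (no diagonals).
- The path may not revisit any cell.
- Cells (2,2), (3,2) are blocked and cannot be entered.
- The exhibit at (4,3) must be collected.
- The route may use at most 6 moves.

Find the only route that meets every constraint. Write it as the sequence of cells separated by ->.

(1,1) -> (1,2) -> (1,3) -> (2,3) -> (3,3) -> (4,3) -> (4,2)

Any route must reach (4,3) and still end at (4,2) within 6 moves, so the order of the required stops is forced.
Route from (1,1): right 2 to (1,3), down 3 to (4,3), left 1 to (4,2) — 6 moves in all.
Check: all required cells visited; 6 ≤ 6 moves.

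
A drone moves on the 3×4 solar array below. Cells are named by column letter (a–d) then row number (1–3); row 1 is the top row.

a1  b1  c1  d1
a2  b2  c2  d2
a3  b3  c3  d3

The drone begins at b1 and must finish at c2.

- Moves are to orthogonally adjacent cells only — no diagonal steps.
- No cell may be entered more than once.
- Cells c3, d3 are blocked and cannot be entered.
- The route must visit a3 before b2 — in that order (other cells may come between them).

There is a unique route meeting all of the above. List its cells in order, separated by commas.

b1, a1, a2, a3, b3, b2, c2

The waypoints must appear in the order a3, b2, with no cell reused.
Route from b1: left to a1, 2× down (reaching a3), right to b3, up to b2, right to c2 — 6 moves in all.
Check: order respected (a3 at step 3, b2 at step 5).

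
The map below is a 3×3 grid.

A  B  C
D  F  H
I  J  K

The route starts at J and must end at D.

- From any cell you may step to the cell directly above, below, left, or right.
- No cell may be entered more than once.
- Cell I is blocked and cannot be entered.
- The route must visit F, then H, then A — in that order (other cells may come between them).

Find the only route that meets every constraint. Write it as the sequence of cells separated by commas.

The waypoints must appear in the order F, H, A, with no cell reused.
Route from J: up 1 to F, right 1 to H, up 1 to C, left 2 to A, down 1 to D — 6 moves in all.
Check: order respected (F at step 1, H at step 2, A at step 5).

J, F, H, C, B, A, D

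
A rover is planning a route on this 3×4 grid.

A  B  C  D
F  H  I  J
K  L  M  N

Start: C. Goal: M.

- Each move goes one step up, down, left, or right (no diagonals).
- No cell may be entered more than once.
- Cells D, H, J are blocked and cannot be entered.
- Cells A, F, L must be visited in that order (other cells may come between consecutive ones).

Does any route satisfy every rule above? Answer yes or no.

One route that works: C → B → A → F → K → L → M.

yes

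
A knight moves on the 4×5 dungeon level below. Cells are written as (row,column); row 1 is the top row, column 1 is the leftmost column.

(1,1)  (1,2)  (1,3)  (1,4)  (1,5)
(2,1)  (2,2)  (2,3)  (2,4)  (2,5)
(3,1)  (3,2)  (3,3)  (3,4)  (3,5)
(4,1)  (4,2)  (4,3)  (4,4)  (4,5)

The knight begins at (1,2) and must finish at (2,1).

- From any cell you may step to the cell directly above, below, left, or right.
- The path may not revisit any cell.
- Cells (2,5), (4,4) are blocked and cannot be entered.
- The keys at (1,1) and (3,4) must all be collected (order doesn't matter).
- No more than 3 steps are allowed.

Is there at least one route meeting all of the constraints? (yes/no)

no

Even ignoring the no-revisit rule, getting from (1,2) to (2,1), taking the cheapest ordering (1,2) → (3,4) → (1,1) → (2,1) needs at least 4 + 5 + 1 = 10 moves (Manhattan distance per leg), which exceeds the 3-move limit.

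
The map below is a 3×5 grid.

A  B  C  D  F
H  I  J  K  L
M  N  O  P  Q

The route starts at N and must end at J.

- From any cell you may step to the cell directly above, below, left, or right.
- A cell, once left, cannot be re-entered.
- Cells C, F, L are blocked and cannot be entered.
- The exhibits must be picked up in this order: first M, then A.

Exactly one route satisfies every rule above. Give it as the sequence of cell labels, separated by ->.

The waypoints must appear in the order M, A, with no cell reused.
Route from N: left to M, 2× up (reaching A), right to B, down to I, right to J — 6 moves in all.
Check: order respected (M at step 1, A at step 3).

N -> M -> H -> A -> B -> I -> J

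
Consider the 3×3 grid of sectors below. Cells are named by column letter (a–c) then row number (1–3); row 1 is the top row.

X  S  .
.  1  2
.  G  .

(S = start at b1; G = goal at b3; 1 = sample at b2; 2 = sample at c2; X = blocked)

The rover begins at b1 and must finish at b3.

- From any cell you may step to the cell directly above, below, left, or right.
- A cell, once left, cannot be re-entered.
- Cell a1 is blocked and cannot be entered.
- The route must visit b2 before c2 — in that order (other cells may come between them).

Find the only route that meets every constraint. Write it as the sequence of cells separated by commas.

The waypoints must appear in the order b2, c2, with no cell reused.
Route from b1: down 1 to b2, right 1 to c2, down 1 to c3, left 1 to b3 — 4 moves in all.
Check: order respected (1 at step 1, 2 at step 2).

b1, b2, c2, c3, b3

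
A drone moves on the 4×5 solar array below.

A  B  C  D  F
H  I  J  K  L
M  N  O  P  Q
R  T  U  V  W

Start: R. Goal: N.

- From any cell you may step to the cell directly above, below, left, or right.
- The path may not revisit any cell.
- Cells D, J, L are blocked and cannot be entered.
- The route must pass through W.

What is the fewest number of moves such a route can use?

Any route passes through W somewhere between R and N. Summing Manhattan distances along the two legs (R → W → N) gives a lower bound of 4 + 4 = 8 moves.
A route of 8 moves achieves this: R → T → U → V → W → Q → P → O → N.
Since 8 matches the lower bound, it is optimal.

8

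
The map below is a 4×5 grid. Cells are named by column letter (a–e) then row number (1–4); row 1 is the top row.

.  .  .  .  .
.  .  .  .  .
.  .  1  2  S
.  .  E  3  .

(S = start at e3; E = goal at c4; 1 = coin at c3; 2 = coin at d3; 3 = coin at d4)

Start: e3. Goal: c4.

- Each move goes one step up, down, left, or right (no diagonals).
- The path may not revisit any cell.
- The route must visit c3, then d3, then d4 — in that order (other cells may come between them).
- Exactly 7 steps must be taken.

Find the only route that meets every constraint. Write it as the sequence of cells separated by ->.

e3 -> e2 -> d2 -> c2 -> c3 -> d3 -> d4 -> c4

The waypoints must appear in the order c3, d3, d4, with no cell reused.
Route from e3: up 1 to e2, left 2 to c2, down 1 to c3, right 1 to d3, down 1 to d4, left 1 to c4 — 7 moves in all.
Check: order respected (1 at step 4, 2 at step 5, 3 at step 6); 7 moves as required.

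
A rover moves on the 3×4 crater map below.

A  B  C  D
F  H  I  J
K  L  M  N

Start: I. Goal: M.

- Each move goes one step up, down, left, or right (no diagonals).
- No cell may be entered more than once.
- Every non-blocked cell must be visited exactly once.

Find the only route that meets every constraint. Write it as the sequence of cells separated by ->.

Need to visit all 12 open cells exactly once, starting at I and ending at M.
Cell N has only two open neighbours (J and M), so the path must pass straight through it: one of those is the cell it's entered from and the other is where it exits.
Route from I: left 1 to H, down 1 to L, left 1 to K, up 2 to A, right 3 to D, down 2 to N, left 1 to M — 11 moves in all.
Check: all 12 open cells covered.

I -> H -> L -> K -> F -> A -> B -> C -> D -> J -> N -> M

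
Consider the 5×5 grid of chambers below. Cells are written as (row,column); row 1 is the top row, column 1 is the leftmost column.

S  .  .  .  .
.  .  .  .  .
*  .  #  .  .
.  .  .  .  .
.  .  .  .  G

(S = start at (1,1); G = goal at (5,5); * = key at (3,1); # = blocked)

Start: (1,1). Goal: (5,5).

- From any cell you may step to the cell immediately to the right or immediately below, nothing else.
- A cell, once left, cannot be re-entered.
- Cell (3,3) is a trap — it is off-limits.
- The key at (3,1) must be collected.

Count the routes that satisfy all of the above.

A right/down-only route from (1,1) to (5,5) makes exactly 4 down-moves and 4 right-moves in some order.
With no other constraints that would be C(8,4) = 70 routes.
Split at (3,1) and multiply the segment counts (each segment already excludes blocked cells): (1,1)→(3,1): 1; (3,1)→(5,5): 9; product = 9.
That gives 9 routes.

9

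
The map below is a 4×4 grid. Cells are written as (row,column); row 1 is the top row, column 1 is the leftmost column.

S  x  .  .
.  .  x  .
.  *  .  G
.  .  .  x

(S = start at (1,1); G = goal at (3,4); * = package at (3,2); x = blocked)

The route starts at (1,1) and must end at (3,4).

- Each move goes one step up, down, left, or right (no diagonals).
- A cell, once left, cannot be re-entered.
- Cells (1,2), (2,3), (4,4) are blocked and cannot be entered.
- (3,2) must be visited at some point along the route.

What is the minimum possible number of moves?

5

Any route passes through (3,2) somewhere between (1,1) and (3,4). Summing Manhattan distances along the two legs ((1,1) → (3,2) → (3,4)) gives a lower bound of 3 + 2 = 5 moves.
A route of 5 moves achieves this: (1,1) → (2,1) → (3,1) → (3,2) → (3,3) → (3,4).
Since 5 matches the lower bound, it is optimal.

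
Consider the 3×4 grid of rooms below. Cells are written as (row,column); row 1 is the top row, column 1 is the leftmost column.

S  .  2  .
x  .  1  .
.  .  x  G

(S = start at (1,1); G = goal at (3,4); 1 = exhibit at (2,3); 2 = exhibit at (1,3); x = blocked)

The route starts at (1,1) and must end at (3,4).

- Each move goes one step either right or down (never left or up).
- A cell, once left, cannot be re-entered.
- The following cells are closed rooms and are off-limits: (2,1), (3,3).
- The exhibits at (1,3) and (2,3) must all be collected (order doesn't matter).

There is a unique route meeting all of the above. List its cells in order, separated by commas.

(1,1), (1,2), (1,3), (2,3), (2,4), (3,4)

Moves only go right or down, so the column and row indices never decrease.
Route from (1,1): 2× right (reaching (1,3)), down to (2,3), right to (2,4), down to (3,4) — 5 moves in all.
Check: all required cells visited.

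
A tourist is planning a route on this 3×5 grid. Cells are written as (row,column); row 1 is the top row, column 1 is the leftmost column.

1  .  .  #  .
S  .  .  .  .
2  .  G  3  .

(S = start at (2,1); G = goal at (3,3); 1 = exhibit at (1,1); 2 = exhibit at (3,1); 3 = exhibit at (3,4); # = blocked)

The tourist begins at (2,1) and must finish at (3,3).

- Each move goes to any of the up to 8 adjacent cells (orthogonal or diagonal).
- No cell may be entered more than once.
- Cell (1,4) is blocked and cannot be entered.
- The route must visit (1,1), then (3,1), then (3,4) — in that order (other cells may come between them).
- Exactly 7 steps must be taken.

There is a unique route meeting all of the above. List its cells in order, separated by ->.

(2,1) -> (1,1) -> (2,2) -> (3,1) -> (3,2) -> (2,3) -> (3,4) -> (3,3)

The waypoints must appear in the order (1,1), (3,1), (3,4), with no cell reused.
Route from (2,1): up 1 to (1,1), down-right 1 to (2,2), down-left 1 to (3,1), right 1 to (3,2), up-right 1 to (2,3), down-right 1 to (3,4), left 1 to (3,3) — 7 moves in all.
Check: order respected (1 at step 1, 2 at step 3, 3 at step 6); 7 moves as required.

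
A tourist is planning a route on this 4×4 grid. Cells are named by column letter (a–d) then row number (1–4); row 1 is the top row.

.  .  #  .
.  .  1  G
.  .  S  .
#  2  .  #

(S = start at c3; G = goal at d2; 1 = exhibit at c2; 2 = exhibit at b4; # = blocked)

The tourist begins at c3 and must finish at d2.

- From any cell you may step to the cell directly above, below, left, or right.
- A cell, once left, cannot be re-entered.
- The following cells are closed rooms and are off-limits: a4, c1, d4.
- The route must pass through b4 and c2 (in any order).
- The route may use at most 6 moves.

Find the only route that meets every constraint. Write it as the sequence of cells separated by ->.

The budget equals the shortest possible length, so every move has to be on a shortest route through the required cells.
Route from c3: down 1 to c4, left 1 to b4, up 2 to b2, right 2 to d2 — 6 moves in all.
Check: all required cells visited; 6 ≤ 6 moves.

c3 -> c4 -> b4 -> b3 -> b2 -> c2 -> d2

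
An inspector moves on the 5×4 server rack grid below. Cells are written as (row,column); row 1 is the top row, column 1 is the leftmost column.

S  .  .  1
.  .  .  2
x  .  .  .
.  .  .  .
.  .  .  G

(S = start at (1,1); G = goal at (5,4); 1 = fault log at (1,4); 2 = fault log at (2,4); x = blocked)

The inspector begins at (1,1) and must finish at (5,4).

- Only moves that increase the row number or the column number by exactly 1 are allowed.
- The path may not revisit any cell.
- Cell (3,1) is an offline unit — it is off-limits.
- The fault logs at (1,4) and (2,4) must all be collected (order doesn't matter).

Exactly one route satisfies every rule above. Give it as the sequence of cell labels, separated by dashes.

Moves only go right or down, so the column and row indices never decrease.
Route from (1,1): 3× right (reaching (1,4)), 4× down (reaching (5,4)) — 7 moves in all.
Check: all required cells visited.

(1,1) - (1,2) - (1,3) - (1,4) - (2,4) - (3,4) - (4,4) - (5,4)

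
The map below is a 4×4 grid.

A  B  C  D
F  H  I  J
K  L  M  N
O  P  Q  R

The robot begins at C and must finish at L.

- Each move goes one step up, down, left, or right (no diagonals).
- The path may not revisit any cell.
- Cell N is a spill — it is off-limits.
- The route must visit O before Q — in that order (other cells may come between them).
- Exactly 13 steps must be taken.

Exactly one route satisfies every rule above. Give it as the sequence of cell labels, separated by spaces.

C D J I H B A F K O P Q M L

The waypoints must appear in the order O, Q, with no cell reused.
Route from C: right to D, down to J, 2× left (reaching H), up to B, left to A, 3× down (reaching O), 2× right (reaching Q), up to M, left to L — 13 moves in all.
Check: order respected (O at step 9, Q at step 11); 13 moves as required.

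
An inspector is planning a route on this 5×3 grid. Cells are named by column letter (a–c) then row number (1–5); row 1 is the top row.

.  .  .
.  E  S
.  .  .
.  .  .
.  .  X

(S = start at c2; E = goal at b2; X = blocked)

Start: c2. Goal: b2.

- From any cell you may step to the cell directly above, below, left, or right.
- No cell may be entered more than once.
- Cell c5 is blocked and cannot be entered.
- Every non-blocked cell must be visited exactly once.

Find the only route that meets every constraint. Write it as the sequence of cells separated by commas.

c2, c1, b1, a1, a2, a3, a4, a5, b5, b4, c4, c3, b3, b2

Need to visit all 14 open cells exactly once, starting at c2 and ending at b2.
Cell c1 has only two open neighbours (c2 and b1), so the path must pass straight through it: one of those is the cell it's entered from and the other is where it exits.
Route from c2: up to c1, 2× left (reaching a1), 4× down (reaching a5), right to b5, up to b4, right to c4, up to c3, left to b3, up to b2 — 13 moves in all.
Check: all 14 open cells covered.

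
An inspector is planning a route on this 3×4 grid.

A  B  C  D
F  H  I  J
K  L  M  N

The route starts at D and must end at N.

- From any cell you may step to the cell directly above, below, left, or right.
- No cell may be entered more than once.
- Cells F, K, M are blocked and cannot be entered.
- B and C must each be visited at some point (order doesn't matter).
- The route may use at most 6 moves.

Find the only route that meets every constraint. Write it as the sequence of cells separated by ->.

The 6-move cap with required stops at B, C leaves no slack for detours.
Route from D: left 2 to B, down 1 to H, right 2 to J, down 1 to N — 6 moves in all.
Check: all required cells visited; 6 ≤ 6 moves.

D -> C -> B -> H -> I -> J -> N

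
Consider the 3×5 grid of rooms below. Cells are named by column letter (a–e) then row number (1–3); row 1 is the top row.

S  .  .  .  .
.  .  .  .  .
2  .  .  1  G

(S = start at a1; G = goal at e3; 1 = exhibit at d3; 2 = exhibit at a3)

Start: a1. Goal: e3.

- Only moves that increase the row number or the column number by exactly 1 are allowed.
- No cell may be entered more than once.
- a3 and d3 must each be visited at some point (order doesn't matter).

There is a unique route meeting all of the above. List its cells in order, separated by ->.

Moves only go right or down, so the column and row indices never decrease.
Route from a1: 2× down (reaching a3), 4× right (reaching e3) — 6 moves in all.
Check: all required cells visited.

a1 -> a2 -> a3 -> b3 -> c3 -> d3 -> e3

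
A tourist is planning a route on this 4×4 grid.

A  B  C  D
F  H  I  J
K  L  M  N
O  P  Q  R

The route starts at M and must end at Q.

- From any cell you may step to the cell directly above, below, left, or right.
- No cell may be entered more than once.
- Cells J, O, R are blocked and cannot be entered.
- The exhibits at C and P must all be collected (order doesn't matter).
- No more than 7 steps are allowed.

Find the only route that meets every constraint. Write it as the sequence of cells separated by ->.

M -> I -> C -> B -> H -> L -> P -> Q

Any route must reach C and P and still end at Q within 7 moves, so the order of the required stops is forced.
Route from M: up 2 to C, left 1 to B, down 3 to P, right 1 to Q — 7 moves in all.
Check: all required cells visited; 7 ≤ 7 moves.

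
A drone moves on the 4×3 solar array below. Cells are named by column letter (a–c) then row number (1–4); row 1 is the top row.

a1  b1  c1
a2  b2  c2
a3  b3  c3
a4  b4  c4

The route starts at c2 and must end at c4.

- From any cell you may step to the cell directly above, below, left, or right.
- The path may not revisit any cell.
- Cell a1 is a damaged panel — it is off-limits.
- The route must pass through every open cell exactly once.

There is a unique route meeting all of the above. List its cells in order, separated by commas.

c2, c1, b1, b2, a2, a3, a4, b4, b3, c3, c4

Need to visit all 11 open cells exactly once, starting at c2 and ending at c4.
Cell a2 has only two open neighbours (a3 and b2), so the path must pass straight through it: one of those is the cell it's entered from and the other is where it exits.
Route from c2: up 1 to c1, left 1 to b1, down 1 to b2, left 1 to a2, down 2 to a4, right 1 to b4, up 1 to b3, right 1 to c3, down 1 to c4 — 10 moves in all.
Check: all 11 open cells covered.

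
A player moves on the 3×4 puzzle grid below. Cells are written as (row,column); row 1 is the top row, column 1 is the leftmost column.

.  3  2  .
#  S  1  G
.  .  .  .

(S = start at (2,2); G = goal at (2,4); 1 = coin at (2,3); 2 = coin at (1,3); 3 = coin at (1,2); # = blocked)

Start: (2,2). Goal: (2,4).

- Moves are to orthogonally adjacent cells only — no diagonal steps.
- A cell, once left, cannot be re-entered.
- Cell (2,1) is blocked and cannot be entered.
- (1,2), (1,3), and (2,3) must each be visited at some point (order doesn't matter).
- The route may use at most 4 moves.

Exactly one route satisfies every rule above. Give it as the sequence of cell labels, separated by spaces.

The budget equals the shortest possible length, so every move has to be on a shortest route through the required cells.
Route from (2,2): up to (1,2), right to (1,3), down to (2,3), right to (2,4) — 4 moves in all.
Check: all required cells visited; 4 ≤ 4 moves.

(2,2) (1,2) (1,3) (2,3) (2,4)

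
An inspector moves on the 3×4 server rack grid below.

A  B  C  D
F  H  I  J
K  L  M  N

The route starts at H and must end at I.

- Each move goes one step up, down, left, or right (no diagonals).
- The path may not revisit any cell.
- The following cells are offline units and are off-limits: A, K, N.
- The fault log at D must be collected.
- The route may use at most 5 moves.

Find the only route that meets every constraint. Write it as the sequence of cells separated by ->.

H -> B -> C -> D -> J -> I

Any route must reach D and still end at I within 5 moves, so the order of the required stops is forced.
Route from H: up to B, 2× right (reaching D), down to J, left to I — 5 moves in all.
Check: all required cells visited; 5 ≤ 5 moves.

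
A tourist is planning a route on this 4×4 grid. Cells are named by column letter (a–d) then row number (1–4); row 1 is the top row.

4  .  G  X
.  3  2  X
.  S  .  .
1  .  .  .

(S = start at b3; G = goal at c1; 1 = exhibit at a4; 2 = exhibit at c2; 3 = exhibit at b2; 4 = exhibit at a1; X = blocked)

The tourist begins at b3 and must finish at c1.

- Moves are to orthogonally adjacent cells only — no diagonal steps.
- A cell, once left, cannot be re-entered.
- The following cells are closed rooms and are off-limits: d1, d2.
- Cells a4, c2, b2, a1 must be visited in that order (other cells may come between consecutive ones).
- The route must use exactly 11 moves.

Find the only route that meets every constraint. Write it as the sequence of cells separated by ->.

b3 -> a3 -> a4 -> b4 -> c4 -> c3 -> c2 -> b2 -> a2 -> a1 -> b1 -> c1

The waypoints must appear in the order a4, c2, b2, a1, with no cell reused.
Route from b3: left to a3, down to a4, 2× right (reaching c4), 2× up (reaching c2), 2× left (reaching a2), up to a1, 2× right (reaching c1) — 11 moves in all.
Check: order respected (1 at step 2, 2 at step 6, 3 at step 7, 4 at step 9); 11 moves as required.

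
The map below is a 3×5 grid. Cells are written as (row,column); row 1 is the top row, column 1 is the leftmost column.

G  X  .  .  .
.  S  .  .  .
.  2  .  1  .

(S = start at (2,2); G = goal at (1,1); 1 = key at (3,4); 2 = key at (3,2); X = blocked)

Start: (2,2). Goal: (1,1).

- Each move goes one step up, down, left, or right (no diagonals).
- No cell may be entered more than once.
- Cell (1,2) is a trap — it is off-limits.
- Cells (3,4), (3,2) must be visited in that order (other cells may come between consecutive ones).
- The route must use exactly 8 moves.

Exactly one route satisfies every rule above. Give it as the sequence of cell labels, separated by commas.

(2,2), (2,3), (2,4), (3,4), (3,3), (3,2), (3,1), (2,1), (1,1)

The waypoints must appear in the order (3,4), (3,2), with no cell reused.
Route from (2,2): right 2 to (2,4), down 1 to (3,4), left 3 to (3,1), up 2 to (1,1) — 8 moves in all.
Check: order respected (1 at step 3, 2 at step 5); 8 moves as required.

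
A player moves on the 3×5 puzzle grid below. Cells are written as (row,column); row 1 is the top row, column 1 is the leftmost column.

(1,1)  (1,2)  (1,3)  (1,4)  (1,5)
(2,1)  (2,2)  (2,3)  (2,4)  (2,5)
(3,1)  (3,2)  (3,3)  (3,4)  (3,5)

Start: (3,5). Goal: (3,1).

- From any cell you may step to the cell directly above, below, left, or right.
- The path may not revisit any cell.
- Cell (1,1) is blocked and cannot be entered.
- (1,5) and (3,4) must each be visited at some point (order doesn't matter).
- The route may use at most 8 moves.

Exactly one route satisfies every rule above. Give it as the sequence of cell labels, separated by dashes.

Any route must reach (1,5) and (3,4) and still end at (3,1) within 8 moves, so the order of the required stops is forced.
Route from (3,5): 2× up (reaching (1,5)), left to (1,4), 2× down (reaching (3,4)), 3× left (reaching (3,1)) — 8 moves in all.
Check: all required cells visited; 8 ≤ 8 moves.

(3,5) - (2,5) - (1,5) - (1,4) - (2,4) - (3,4) - (3,3) - (3,2) - (3,1)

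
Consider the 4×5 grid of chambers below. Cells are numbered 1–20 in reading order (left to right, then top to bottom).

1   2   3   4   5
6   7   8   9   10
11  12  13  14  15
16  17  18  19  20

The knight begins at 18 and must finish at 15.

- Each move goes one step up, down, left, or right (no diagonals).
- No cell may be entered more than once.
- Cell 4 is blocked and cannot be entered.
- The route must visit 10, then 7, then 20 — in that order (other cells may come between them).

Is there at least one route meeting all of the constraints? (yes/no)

no

Even ignoring the required order, no revisit-free route from 18 to 15 manages to pass through all of 10, 7, and 20: branching out from 18, every path either misses one of them or, having collected them, can no longer reach 15 without re-entering a cell.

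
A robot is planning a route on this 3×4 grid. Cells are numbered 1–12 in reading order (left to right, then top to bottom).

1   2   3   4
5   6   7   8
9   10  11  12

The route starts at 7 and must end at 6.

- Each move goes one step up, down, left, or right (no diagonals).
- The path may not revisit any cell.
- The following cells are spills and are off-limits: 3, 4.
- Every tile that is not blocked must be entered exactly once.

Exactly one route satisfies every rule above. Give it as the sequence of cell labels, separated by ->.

Need to visit all 10 open cells exactly once, starting at 7 and ending at 6.
Route from 7: right 1 to 8, down 1 to 12, left 3 to 9, up 2 to 1, right 1 to 2, down 1 to 6 — 9 moves in all.
Check: all 10 open cells covered.

7 -> 8 -> 12 -> 11 -> 10 -> 9 -> 5 -> 1 -> 2 -> 6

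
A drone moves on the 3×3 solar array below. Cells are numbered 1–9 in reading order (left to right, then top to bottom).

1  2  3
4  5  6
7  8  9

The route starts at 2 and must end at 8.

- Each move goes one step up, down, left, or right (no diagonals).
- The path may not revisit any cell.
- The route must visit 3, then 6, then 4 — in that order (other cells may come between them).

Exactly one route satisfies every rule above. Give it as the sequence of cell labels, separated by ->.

2 -> 3 -> 6 -> 5 -> 4 -> 7 -> 8

The waypoints must appear in the order 3, 6, 4, with no cell reused.
Route from 2: right 1 to 3, down 1 to 6, left 2 to 4, down 1 to 7, right 1 to 8 — 6 moves in all.
Check: order respected (3 at step 1, 6 at step 2, 4 at step 4).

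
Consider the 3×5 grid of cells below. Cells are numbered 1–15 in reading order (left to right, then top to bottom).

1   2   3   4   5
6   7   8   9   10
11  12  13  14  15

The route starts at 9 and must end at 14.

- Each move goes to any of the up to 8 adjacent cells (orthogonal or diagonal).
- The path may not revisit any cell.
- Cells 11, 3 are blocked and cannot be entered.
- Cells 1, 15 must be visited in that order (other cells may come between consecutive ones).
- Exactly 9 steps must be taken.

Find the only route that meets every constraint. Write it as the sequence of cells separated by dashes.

9 - 13 - 7 - 1 - 2 - 8 - 4 - 10 - 15 - 14

The waypoints must appear in the order 1, 15, with no cell reused.
Route from 9: down-left 1 to 13, up-left 2 to 1, right 1 to 2, down-right 1 to 8, up-right 1 to 4, down-right 1 to 10, down 1 to 15, left 1 to 14 — 9 moves in all.
Check: order respected (1 at step 3, 15 at step 8); 9 moves as required.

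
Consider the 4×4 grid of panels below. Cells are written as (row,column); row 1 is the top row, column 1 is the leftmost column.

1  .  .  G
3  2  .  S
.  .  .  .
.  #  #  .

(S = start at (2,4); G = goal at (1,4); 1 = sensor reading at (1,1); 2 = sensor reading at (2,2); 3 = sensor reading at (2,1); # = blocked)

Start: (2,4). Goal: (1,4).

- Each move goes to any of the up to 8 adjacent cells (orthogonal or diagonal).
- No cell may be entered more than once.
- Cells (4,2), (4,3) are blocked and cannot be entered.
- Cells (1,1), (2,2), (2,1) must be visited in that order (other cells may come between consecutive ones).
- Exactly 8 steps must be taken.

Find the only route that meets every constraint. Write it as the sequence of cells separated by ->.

(2,4) -> (1,3) -> (1,2) -> (1,1) -> (2,2) -> (2,1) -> (3,2) -> (2,3) -> (1,4)

The waypoints must appear in the order (1,1), (2,2), (2,1), with no cell reused.
Route from (2,4): up-left to (1,3), 2× left (reaching (1,1)), down-right to (2,2), left to (2,1), down-right to (3,2), 2× up-right (reaching (1,4)) — 8 moves in all.
Check: order respected (1 at step 3, 2 at step 4, 3 at step 5); 8 moves as required.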